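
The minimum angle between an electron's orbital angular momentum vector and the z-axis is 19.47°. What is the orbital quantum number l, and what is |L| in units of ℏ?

At minimum angle, m_l = l, so cos θ = l/√(l(l+1)); cos²θ = l/(l+1) = 0.8889.
Thus l = 0.8889/(1 − 0.8889) ≈ 8.
Then |L| = ℏ√(8·9) = 6√2 ℏ.

l = 8, |L| = 6√2 ℏ ≈ 8.485ℏ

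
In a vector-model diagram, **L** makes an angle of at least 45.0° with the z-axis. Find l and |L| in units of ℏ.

At minimum angle, m_l = l, so cos θ = l/√(l(l+1)); cos²θ = l/(l+1) = 0.5000.
Thus l = 0.5000/(1 − 0.5000) ≈ 1.
Then |L| = ℏ√(1·2) = √2 ℏ.

l = 1, |L| = √2 ℏ ≈ 1.414ℏ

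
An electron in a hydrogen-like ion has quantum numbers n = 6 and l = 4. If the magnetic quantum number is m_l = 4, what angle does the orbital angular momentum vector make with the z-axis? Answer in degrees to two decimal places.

θ ≈ 26.57°

|L|² = l(l+1)ℏ² = 20ℏ², so |L| = 2√5 ℏ.
L_z = m_l ℏ = 4ℏ.
cos θ = L_z/|L| = 4/√20, so θ ≈ 26.57°.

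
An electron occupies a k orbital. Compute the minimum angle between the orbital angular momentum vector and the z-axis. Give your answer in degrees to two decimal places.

θ_min ≈ 20.70°

K corresponds to l = 7.
|L| = √(l(l+1)) ℏ = 2√14 ℏ.
The smallest angle corresponds to the largest L_z, i.e. m_l = l = 7, giving L_z = 7ℏ.
cos θ_min = 7/√56, so θ_min ≈ 20.70°.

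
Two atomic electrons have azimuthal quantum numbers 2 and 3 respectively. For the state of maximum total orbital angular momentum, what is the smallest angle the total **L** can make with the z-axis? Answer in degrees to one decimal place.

θ_min ≈ 24.1°

Angular momentum addition gives L = |l₁ − l₂|, …, l₁ + l₂.
So L can be 1, 2, 3, 4, 5.
The maximum is L = 5, with |L_tot| = ℏ√(5·6) = √30 ℏ.
The minimum angle with z is arccos(5/√30) ≈ 24.1°.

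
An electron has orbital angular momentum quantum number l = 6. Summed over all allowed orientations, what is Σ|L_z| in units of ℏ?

Σ|L_z| = 42 ℏ

The allowed m_l values are -6, -5, -4, -3, -2, -1, 0, 1, 2, 3, 4, 5, 6.
Σ|m_l| = 2·6(6+1)/2 = 42.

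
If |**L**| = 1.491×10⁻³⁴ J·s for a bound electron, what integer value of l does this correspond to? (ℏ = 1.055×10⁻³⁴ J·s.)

In units of ℏ, |L| ≈ 1.413.
Set l(l+1) = 2.00; the integer solution is l = 1.

l = 1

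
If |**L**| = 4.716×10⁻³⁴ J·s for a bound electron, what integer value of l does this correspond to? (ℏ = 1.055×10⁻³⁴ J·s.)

l = 4

|L|/ℏ = (4.716×10⁻³⁴)/(1.055×10⁻³⁴) ≈ 4.470.
l(l+1) ≈ 4.470² ≈ 19.98, so l = 4.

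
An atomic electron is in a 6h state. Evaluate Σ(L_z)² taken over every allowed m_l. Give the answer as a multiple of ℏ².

The 6h subshell has l = 5.
m_l ∈ {-5, -4, -3, -2, -1, 0, 1, 2, 3, 4, 5}.
Σ m_l² = 2·(1 + 4 + 9 + 16 + 25) = 110.

Σ(L_z)² = 110 ℏ²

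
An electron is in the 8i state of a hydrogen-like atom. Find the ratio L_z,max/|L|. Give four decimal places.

8i means n = 8, l = 6.
|L| = √42 ℏ ≈ 6.4807ℏ, while L_z,max = lℏ = 6ℏ.
L_z,max/|L| = 6/√42 = 0.9258.

L_z,max/|L| = 0.9258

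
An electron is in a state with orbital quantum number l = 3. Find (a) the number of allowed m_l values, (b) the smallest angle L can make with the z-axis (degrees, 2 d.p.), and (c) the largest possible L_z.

7 values; θ_min ≈ 30.00°; L_z,max = 3ℏ

There are 2l+1 = 7 values of m_l.
cos θ_min = 3/√12, so θ_min ≈ 30.00°.
L_z,max = lℏ = 3ℏ.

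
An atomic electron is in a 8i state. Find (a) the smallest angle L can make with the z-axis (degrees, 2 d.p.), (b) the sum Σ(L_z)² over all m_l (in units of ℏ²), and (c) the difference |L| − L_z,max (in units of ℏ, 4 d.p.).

For 8i, l = 6.
cos θ_min = 6/√42, so θ_min ≈ 22.21°.
Σ m_l² = 182, so Σ(L_z)² = 182 ℏ².
|L| − L_z,max = (√42 − 6)ℏ ≈ 0.4807ℏ.

θ_min ≈ 22.21°; Σ(L_z)² = 182 ℏ²; |L|−L_z,max ≈ 0.4807ℏ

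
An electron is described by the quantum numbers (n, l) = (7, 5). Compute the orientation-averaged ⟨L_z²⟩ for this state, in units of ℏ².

⟨L_z²⟩ = 10 ℏ²

m_l runs from −5 to 5, i.e. {-5, -4, -3, -2, -1, 0, 1, 2, 3, 4, 5}.
⟨L_z²⟩ = ℏ²·l(l+1)/3 = 10ℏ².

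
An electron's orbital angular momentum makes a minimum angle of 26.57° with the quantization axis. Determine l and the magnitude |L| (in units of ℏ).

l = 4, |L| = 2√5 ℏ ≈ 4.472ℏ

At minimum angle, m_l = l, so cos θ = l/√(l(l+1)); cos²θ = l/(l+1) = 0.7999.
l = cos²θ/sin²θ ≈ 4.
Then |L| = ℏ√(4·5) = 2√5 ℏ.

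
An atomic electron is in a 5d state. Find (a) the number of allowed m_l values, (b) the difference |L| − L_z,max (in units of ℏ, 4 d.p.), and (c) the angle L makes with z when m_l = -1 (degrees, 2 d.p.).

5 values; |L|−L_z,max ≈ 0.4495ℏ; θ(m_l=-1) ≈ 114.09°

5d means n = 5, l = 2.
There are 2l+1 = 5 values of m_l.
|L| − L_z,max = (√6 − 2)ℏ ≈ 0.4495ℏ.
For m_l = -1: cos θ = -1/√6, θ ≈ 114.09°.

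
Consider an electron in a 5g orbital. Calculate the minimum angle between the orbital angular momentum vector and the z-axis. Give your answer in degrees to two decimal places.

θ_min ≈ 26.57°

5g means n = 5, l = 4.
|L| = ℏ√(l(l+1)) = 2√5 ℏ.
The smallest angle corresponds to the largest L_z, i.e. m_l = l = 4, giving L_z = 4ℏ.
cos θ_min = 4/√20, so θ_min ≈ 26.57°.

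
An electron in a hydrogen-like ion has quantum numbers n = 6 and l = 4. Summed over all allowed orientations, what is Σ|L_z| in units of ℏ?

m_l runs from −4 to 4, i.e. {-4, -3, -2, -1, 0, 1, 2, 3, 4}.
Σ|m_l| = l(l+1) = 20.

Σ|L_z| = 20 ℏ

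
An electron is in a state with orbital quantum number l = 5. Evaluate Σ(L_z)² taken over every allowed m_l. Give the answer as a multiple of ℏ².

m_l runs from −5 to 5, i.e. {-5, -4, -3, -2, -1, 0, 1, 2, 3, 4, 5}.
Σ m_l² = 2·(1 + 4 + 9 + 16 + 25) = 110.

Σ(L_z)² = 110 ℏ²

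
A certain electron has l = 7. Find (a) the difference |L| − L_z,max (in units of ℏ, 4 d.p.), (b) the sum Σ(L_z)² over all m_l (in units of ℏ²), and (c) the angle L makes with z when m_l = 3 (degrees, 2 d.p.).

|L|−L_z,max ≈ 0.4833ℏ; Σ(L_z)² = 280 ℏ²; θ(m_l=3) ≈ 66.37°

|L| − L_z,max = (2√14 − 7)ℏ ≈ 0.4833ℏ.
Σ m_l² = 280, so Σ(L_z)² = 280 ℏ².
For m_l = 3: cos θ = 3/√56, θ ≈ 66.37°.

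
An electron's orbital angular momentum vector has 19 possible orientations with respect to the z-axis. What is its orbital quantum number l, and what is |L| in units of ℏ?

l = 9, |L| = 3√10 ℏ ≈ 9.487ℏ

Since there are 2l+1 = 19 values of m_l, l = 9.
Then |L| = √(l(l+1)) ℏ = 3√10 ℏ.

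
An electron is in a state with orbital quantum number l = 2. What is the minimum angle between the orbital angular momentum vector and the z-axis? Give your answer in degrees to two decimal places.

θ_min ≈ 35.26°

|L| = ℏ√(l(l+1)) = √6 ℏ.
The smallest angle corresponds to the largest L_z, i.e. m_l = l = 2, giving L_z = 2ℏ.
cos θ_min = 2/√6, so θ_min ≈ 35.26°.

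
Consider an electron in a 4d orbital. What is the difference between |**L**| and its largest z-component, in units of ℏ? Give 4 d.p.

|L| − L_z,max ≈ 0.4495ℏ

4d means n = 4, l = 2.
|L| = √6 ℏ ≈ 2.4495ℏ, while L_z,max = lℏ = 2ℏ.
The difference is (√6 − 2)ℏ ≈ 0.4495ℏ.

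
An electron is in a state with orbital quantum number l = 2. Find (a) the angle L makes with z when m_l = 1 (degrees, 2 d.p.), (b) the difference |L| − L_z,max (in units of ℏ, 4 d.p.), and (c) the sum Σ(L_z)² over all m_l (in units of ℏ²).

θ(m_l=1) ≈ 65.91°; |L|−L_z,max ≈ 0.4495ℏ; Σ(L_z)² = 10 ℏ²

For m_l = 1: cos θ = 1/√6, θ ≈ 65.91°.
|L| − L_z,max = (√6 − 2)ℏ ≈ 0.4495ℏ.
Σ m_l² = 10, so Σ(L_z)² = 10 ℏ².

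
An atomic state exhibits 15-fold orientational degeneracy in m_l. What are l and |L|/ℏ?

l = 7, |L| = 2√14 ℏ ≈ 7.483ℏ

2l + 1 = 15 ⇒ l = 7.
Then |L| = √(l(l+1)) ℏ = 2√14 ℏ.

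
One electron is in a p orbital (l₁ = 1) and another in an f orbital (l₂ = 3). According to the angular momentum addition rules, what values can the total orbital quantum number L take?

Angular momentum addition gives L = |l₁ − l₂|, …, l₁ + l₂.
L ∈ {2, 3, 4}.

L = 2, 3, 4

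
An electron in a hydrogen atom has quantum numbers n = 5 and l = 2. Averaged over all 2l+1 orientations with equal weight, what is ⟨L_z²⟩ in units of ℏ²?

The allowed m_l values are -2, -1, 0, 1, 2.
Average of L_z² over 5 states: 10/5 ℏ² = 2 ℏ².

⟨L_z²⟩ = 2 ℏ²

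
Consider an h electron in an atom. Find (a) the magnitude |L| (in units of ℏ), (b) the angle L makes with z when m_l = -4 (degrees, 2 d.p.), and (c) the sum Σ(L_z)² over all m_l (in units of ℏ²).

|L| = √30 ℏ ≈ 5.477ℏ; θ(m_l=-4) ≈ 136.91°; Σ(L_z)² = 110 ℏ²

An h state has l = 5.
|L| = ℏ√(5·6) = √30 ℏ ≈ 5.477ℏ.
For m_l = -4: cos θ = -4/√30, θ ≈ 136.91°.
Σ m_l² = 110, so Σ(L_z)² = 110 ℏ².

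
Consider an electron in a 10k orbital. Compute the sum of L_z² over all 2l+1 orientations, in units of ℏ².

The 10k subshell has l = 7.
The allowed m_l values are -7, -6, -5, -4, -3, -2, -1, 0, 1, 2, 3, 4, 5, 6, 7.
Σ m_l² = l(l+1)(2l+1)/3 = 7·8·15/3 = 280.

Σ(L_z)² = 280 ℏ²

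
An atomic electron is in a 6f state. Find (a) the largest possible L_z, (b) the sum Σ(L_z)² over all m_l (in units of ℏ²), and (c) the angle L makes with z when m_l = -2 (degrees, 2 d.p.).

L_z,max = 3ℏ; Σ(L_z)² = 28 ℏ²; θ(m_l=-2) ≈ 125.26°

For 6f, l = 3.
L_z,max = lℏ = 3ℏ.
Σ m_l² = 28, so Σ(L_z)² = 28 ℏ².
For m_l = -2: cos θ = -2/√12, θ ≈ 125.26°.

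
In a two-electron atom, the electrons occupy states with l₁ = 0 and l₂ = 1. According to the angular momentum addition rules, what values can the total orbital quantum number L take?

L = 1

L runs from |0 − 1| = 1 to 0 + 1 = 1.
L ∈ {1}.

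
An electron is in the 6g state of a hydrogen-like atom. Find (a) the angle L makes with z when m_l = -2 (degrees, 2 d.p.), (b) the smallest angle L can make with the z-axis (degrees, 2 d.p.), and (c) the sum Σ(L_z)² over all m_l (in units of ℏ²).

θ(m_l=-2) ≈ 116.57°; θ_min ≈ 26.57°; Σ(L_z)² = 60 ℏ²

6g means n = 6, l = 4.
For m_l = -2: cos θ = -2/√20, θ ≈ 116.57°.
cos θ_min = 4/√20, so θ_min ≈ 26.57°.
Σ m_l² = 60, so Σ(L_z)² = 60 ℏ².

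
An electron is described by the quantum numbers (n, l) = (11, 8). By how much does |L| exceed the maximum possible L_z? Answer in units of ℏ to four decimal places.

|L| = 6√2 ℏ ≈ 8.4853ℏ, while L_z,max = lℏ = 8ℏ.
The difference is (6√2 − 8)ℏ ≈ 0.4853ℏ.

|L| − L_z,max ≈ 0.4853ℏ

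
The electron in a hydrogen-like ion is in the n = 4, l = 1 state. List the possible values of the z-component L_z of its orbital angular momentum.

L_z ∈ {−ℏ, 0, ℏ}

L_z = m_l ℏ with m_l ranging from −l to +l in integer steps.
For l = 1: m_l ∈ {-1, 0, 1}.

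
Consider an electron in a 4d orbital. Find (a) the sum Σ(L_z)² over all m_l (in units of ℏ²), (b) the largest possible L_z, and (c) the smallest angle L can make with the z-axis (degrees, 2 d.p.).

Σ(L_z)² = 10 ℏ²; L_z,max = 2ℏ; θ_min ≈ 35.26°

4d means n = 4, l = 2.
Σ m_l² = 10, so Σ(L_z)² = 10 ℏ².
L_z,max = lℏ = 2ℏ.
cos θ_min = 2/√6, so θ_min ≈ 35.26°.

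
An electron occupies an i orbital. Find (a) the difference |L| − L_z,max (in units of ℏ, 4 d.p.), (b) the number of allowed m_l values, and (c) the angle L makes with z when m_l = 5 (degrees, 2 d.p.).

For an i orbital, l = 6.
|L| − L_z,max = (√42 − 6)ℏ ≈ 0.4807ℏ.
There are 2l+1 = 13 values of m_l.
For m_l = 5: cos θ = 5/√42, θ ≈ 39.51°.

|L|−L_z,max ≈ 0.4807ℏ; 13 values; θ(m_l=5) ≈ 39.51°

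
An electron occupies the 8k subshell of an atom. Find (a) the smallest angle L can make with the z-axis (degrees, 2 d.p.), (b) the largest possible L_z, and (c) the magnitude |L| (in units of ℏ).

θ_min ≈ 20.70°; L_z,max = 7ℏ; |L| = 2√14 ℏ ≈ 7.483ℏ

8k means n = 8, l = 7.
cos θ_min = 7/√56, so θ_min ≈ 20.70°.
L_z,max = lℏ = 7ℏ.
|L| = ℏ√(7·8) = 2√14 ℏ ≈ 7.483ℏ.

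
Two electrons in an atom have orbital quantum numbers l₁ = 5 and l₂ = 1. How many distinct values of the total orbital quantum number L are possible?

3

L runs from |5 − 1| = 4 to 5 + 1 = 6.
Allowed values: L = 4, 5, 6.
That is 3 values.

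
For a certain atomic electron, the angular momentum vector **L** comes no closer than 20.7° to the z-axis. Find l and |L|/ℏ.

At minimum angle, m_l = l, so cos θ = l/√(l(l+1)); cos²θ = l/(l+1) = 0.8751.
Solving: l = 7.
Then |L| = ℏ√(7·8) = 2√14 ℏ.

l = 7, |L| = 2√14 ℏ ≈ 7.483ℏ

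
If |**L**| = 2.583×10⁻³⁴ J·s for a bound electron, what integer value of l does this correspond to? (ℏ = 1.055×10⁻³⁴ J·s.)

l = 2

Dividing by ℏ: |L|/ℏ ≈ 2.448.
(|L|/ℏ)² = l(l+1) ≈ 5.99 ⇒ l = 2.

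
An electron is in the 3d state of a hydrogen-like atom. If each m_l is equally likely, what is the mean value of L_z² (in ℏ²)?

⟨L_z²⟩ = 2 ℏ²

3d means n = 3, l = 2.
The allowed m_l values are -2, -1, 0, 1, 2.
⟨L_z²⟩ = ℏ²·(Σ m_l²)/(2l+1) = ℏ²·10/5 = 2ℏ².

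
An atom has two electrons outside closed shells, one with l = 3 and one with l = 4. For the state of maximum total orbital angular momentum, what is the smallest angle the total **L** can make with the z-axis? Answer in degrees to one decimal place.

θ_min ≈ 20.7°

The total orbital quantum number L ranges from |l₁ − l₂| to l₁ + l₂ in integer steps.
Allowed values: L = 1, 2, 3, 4, 5, 6, 7.
The maximum is L = 7, with |L_tot| = ℏ√(7·8) = 2√14 ℏ.
The minimum angle with z is arccos(7/√56) ≈ 20.7°.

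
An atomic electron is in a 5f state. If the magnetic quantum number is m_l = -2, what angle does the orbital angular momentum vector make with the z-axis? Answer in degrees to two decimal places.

5f means n = 5, l = 3.
|L| = ℏ√(l(l+1)) = 2√3 ℏ.
L_z = m_l ℏ = −2ℏ.
cos θ = L_z/|L| = -2/√12, so θ ≈ 125.26°.

θ ≈ 125.26°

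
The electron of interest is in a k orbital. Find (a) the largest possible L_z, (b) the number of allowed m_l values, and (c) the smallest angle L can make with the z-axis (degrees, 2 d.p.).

For a k orbital, l = 7.
L_z,max = lℏ = 7ℏ.
There are 2l+1 = 15 values of m_l.
cos θ_min = 7/√56, so θ_min ≈ 20.70°.

L_z,max = 7ℏ; 15 values; θ_min ≈ 20.70°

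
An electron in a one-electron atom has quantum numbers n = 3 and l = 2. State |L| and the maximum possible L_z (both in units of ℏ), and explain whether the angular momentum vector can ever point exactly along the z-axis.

No: L_z,max = 2ℏ < |L| = √6 ℏ ≈ 2.449ℏ

|L| = √6 ℏ ≈ 2.4495ℏ, while L_z,max = lℏ = 2ℏ.
Since |L| > L_z,max, the vector can never point exactly along z; the closest it comes is θ_min = arccos(2/√6) ≈ 35.3°.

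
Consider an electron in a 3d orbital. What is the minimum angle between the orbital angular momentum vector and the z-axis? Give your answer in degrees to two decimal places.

θ_min ≈ 35.26°

For 3d, l = 2.
|L| = ℏ√(l(l+1)) = √6 ℏ.
The smallest angle corresponds to the largest L_z, i.e. m_l = l = 2, giving L_z = 2ℏ.
cos θ_min = 2/√6, so θ_min ≈ 35.26°.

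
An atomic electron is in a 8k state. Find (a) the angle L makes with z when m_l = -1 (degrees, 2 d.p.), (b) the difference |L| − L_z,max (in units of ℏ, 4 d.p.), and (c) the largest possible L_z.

θ(m_l=-1) ≈ 97.68°; |L|−L_z,max ≈ 0.4833ℏ; L_z,max = 7ℏ

The 8k subshell has l = 7.
For m_l = -1: cos θ = -1/√56, θ ≈ 97.68°.
|L| − L_z,max = (2√14 − 7)ℏ ≈ 0.4833ℏ.
L_z,max = lℏ = 7ℏ.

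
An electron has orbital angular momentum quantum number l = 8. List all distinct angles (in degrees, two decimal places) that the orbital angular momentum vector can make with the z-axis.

θ ∈ {19.47°, 34.42°, 45.00°, 53.90°, 61.87°, 69.30°, 76.37°, 83.23°, 90.00°, 96.77°, 103.63°, 110.70°, 118.13°, 126.10°, 135.00°, 145.58°, 160.53°}

|L| = √(l(l+1)) ℏ = 6√2 ℏ.
cos θ = m_l/√72 for each m_l ∈ {-8, -7, -6, -5, -4, -3, -2, -1, 0, 1, 2, 3, 4, 5, 6, 7, 8}.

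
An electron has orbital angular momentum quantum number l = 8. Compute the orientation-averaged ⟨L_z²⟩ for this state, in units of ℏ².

⟨L_z²⟩ = 24 ℏ²

The allowed m_l values are -8, -7, -6, -5, -4, -3, -2, -1, 0, 1, 2, 3, 4, 5, 6, 7, 8.
⟨L_z²⟩ = ℏ²·(Σ m_l²)/(2l+1) = ℏ²·408/17 = 24ℏ².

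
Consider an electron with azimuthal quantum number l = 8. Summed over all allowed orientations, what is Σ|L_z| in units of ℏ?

Σ|L_z| = 72 ℏ

The allowed m_l values are -8, -7, -6, -5, -4, -3, -2, -1, 0, 1, 2, 3, 4, 5, 6, 7, 8.
Σ|m_l| = 2(1+2+…+8) = 72.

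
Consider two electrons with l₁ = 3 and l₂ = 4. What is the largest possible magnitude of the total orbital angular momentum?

Angular momentum addition gives L = |l₁ − l₂|, …, l₁ + l₂.
So L can be 1, 2, 3, 4, 5, 6, 7.
The largest magnitude corresponds to L = 7: |L_tot| = ℏ√(7·8) = 2√14 ℏ.

|L_tot|_max = 2√14 ℏ ≈ 7.483ℏ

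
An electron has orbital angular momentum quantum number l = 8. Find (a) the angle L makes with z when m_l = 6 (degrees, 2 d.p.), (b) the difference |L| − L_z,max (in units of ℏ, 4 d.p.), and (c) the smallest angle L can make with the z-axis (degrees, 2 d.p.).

θ(m_l=6) ≈ 45.00°; |L|−L_z,max ≈ 0.4853ℏ; θ_min ≈ 19.47°

For m_l = 6: cos θ = 6/√72, θ ≈ 45.00°.
|L| − L_z,max = (6√2 − 8)ℏ ≈ 0.4853ℏ.
cos θ_min = 8/√72, so θ_min ≈ 19.47°.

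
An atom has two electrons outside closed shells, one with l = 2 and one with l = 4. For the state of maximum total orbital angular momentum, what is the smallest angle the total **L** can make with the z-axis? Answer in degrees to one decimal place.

By the triangle rule, |l₁ − l₂| ≤ L ≤ l₁ + l₂.
Allowed values: L = 2, 3, 4, 5, 6.
The maximum is L = 6, with |L_tot| = ℏ√(6·7) = √42 ℏ.
The minimum angle with z is arccos(6/√42) ≈ 22.2°.

θ_min ≈ 22.2°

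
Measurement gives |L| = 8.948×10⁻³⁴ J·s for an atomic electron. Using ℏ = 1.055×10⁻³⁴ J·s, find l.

l = 8

|L|/ℏ = (8.948×10⁻³⁴)/(1.055×10⁻³⁴) ≈ 8.482.
(|L|/ℏ)² = l(l+1) ≈ 71.94 ⇒ l = 8.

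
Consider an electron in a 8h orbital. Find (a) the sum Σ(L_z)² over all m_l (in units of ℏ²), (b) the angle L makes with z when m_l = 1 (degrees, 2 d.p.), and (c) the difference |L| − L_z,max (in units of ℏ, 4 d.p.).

8h means n = 8, l = 5.
Σ m_l² = 110, so Σ(L_z)² = 110 ℏ².
For m_l = 1: cos θ = 1/√30, θ ≈ 79.48°.
|L| − L_z,max = (√30 − 5)ℏ ≈ 0.4772ℏ.

Σ(L_z)² = 110 ℏ²; θ(m_l=1) ≈ 79.48°; |L|−L_z,max ≈ 0.4772ℏ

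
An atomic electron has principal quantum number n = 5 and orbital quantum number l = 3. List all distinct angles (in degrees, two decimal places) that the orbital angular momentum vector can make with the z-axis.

θ ∈ {30.00°, 54.74°, 73.22°, 90.00°, 106.78°, 125.26°, 150.00°}

|L| = √(l(l+1)) ℏ = 2√3 ℏ.
cos θ = m_l/√12 for each m_l ∈ {-3, -2, -1, 0, 1, 2, 3}.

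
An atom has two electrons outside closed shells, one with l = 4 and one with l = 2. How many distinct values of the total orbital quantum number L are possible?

5

L runs from |4 − 2| = 2 to 4 + 2 = 6.
L ∈ {2, 3, 4, 5, 6}.
That is 5 values.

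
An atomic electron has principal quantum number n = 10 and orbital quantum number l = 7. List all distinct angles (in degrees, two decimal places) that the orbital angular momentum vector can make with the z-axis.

|L| = √(l(l+1)) ℏ = 2√14 ℏ.
cos θ = m_l/√56 for each m_l ∈ {-7, -6, -5, -4, -3, -2, -1, 0, 1, 2, 3, 4, 5, 6, 7}.

θ ∈ {20.70°, 36.70°, 48.08°, 57.69°, 66.37°, 74.50°, 82.32°, 90.00°, 97.68°, 105.50°, 113.63°, 122.31°, 131.92°, 143.30°, 159.30°}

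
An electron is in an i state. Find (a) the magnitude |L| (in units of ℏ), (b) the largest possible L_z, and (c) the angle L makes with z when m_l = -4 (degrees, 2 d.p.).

|L| = √42 ℏ ≈ 6.481ℏ; L_z,max = 6ℏ; θ(m_l=-4) ≈ 128.11°

I corresponds to l = 6.
|L| = ℏ√(6·7) = √42 ℏ ≈ 6.481ℏ.
L_z,max = lℏ = 6ℏ.
For m_l = -4: cos θ = -4/√42, θ ≈ 128.11°.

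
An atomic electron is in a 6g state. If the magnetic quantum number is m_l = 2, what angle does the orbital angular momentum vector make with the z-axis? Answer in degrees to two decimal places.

The 6g subshell has l = 4.
|L|² = l(l+1)ℏ² = 20ℏ², so |L| = 2√5 ℏ.
L_z = m_l ℏ = 2ℏ.
cos θ = L_z/|L| = 2/√20, so θ ≈ 63.43°.

θ ≈ 63.43°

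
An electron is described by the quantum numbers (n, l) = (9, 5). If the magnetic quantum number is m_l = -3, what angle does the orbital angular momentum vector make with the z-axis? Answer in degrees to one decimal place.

|L| = ℏ√(l(l+1)) = √30 ℏ.
L_z = m_l ℏ = −3ℏ.
cos θ = L_z/|L| = -3/√30, so θ ≈ 123.2°.

θ ≈ 123.2°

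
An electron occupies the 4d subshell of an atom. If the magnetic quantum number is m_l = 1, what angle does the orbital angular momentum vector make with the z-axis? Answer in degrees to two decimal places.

The 4d subshell has l = 2.
|L| = ℏ√(l(l+1)) = √6 ℏ.
L_z = m_l ℏ = 1ℏ.
cos θ = L_z/|L| = 1/√6, so θ ≈ 65.91°.

θ ≈ 65.91°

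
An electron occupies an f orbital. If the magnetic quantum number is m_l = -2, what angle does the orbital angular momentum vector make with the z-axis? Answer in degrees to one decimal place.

θ ≈ 125.3°

An f state has l = 3.
|L| = ℏ√(l(l+1)) = 2√3 ℏ.
L_z = m_l ℏ = −2ℏ.
cos θ = L_z/|L| = -2/√12, so θ ≈ 125.3°.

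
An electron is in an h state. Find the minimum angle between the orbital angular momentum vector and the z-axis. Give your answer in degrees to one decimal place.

θ_min ≈ 24.1°

An h state has l = 5.
|L| = ℏ√(l(l+1)) = √30 ℏ.
The smallest angle corresponds to the largest L_z, i.e. m_l = l = 5, giving L_z = 5ℏ.
cos θ_min = 5/√30, so θ_min ≈ 24.1°.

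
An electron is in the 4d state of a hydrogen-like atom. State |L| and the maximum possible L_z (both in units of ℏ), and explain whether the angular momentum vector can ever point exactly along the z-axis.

For 4d, l = 2.
|L| = √6 ℏ ≈ 2.4495ℏ, while L_z,max = lℏ = 2ℏ.
Since |L| > L_z,max, the vector can never point exactly along z; the closest it comes is θ_min = arccos(2/√6) ≈ 35.3°.

No: L_z,max = 2ℏ < |L| = √6 ℏ ≈ 2.449ℏ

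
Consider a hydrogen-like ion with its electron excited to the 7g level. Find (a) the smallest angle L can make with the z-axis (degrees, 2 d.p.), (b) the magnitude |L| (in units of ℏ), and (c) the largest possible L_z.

The 7g level has l = 4.
cos θ_min = 4/√20, so θ_min ≈ 26.57°.
|L| = ℏ√(4·5) = 2√5 ℏ ≈ 4.472ℏ.
L_z,max = lℏ = 4ℏ.

θ_min ≈ 26.57°; |L| = 2√5 ℏ ≈ 4.472ℏ; L_z,max = 4ℏ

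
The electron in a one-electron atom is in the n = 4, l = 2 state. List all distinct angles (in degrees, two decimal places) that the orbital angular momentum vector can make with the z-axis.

|L| = ℏ√(l(l+1)) = √6 ℏ.
cos θ = m_l/√6 for each m_l ∈ {-2, -1, 0, 1, 2}.

θ ∈ {35.26°, 65.91°, 90.00°, 114.09°, 144.74°}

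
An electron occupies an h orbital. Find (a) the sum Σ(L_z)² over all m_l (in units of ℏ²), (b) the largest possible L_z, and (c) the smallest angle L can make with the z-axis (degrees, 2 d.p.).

An h state has l = 5.
Σ m_l² = 110, so Σ(L_z)² = 110 ℏ².
L_z,max = lℏ = 5ℏ.
cos θ_min = 5/√30, so θ_min ≈ 24.09°.

Σ(L_z)² = 110 ℏ²; L_z,max = 5ℏ; θ_min ≈ 24.09°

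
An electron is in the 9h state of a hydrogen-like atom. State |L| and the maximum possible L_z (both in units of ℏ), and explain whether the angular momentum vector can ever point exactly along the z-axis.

The 9h subshell has l = 5.
|L| = √30 ℏ ≈ 5.4772ℏ, while L_z,max = lℏ = 5ℏ.
Since |L| > L_z,max, the vector can never point exactly along z; the closest it comes is θ_min = arccos(5/√30) ≈ 24.1°.

No: L_z,max = 5ℏ < |L| = √30 ℏ ≈ 5.477ℏ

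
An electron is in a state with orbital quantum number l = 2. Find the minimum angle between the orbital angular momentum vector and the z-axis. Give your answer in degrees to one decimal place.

|L|² = l(l+1)ℏ² = 6ℏ², so |L| = √6 ℏ.
The smallest angle corresponds to the largest L_z, i.e. m_l = l = 2, giving L_z = 2ℏ.
cos θ_min = 2/√6, so θ_min ≈ 35.3°.

θ_min ≈ 35.3°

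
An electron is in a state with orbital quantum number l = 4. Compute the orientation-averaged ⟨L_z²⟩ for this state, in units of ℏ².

⟨L_z²⟩ = 6.667 ℏ²

m_l runs from −4 to 4, i.e. {-4, -3, -2, -1, 0, 1, 2, 3, 4}.
⟨L_z²⟩ = ℏ²·l(l+1)/3 = 6.667ℏ².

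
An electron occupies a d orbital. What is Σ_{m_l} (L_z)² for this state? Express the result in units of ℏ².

For a d orbital, l = 2.
m_l runs from −2 to 2, i.e. {-2, -1, 0, 1, 2}.
Σ m_l² = l(l+1)(2l+1)/3 = 2·3·5/3 = 10.

Σ(L_z)² = 10 ℏ²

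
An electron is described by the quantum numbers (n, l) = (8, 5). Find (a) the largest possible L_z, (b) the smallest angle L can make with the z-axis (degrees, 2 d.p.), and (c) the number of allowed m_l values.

L_z,max = 5ℏ; θ_min ≈ 24.09°; 11 values

L_z,max = lℏ = 5ℏ.
cos θ_min = 5/√30, so θ_min ≈ 24.09°.
There are 2l+1 = 11 values of m_l.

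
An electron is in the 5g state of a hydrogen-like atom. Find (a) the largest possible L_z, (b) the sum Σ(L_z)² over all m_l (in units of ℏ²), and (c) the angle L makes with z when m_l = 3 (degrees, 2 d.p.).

For 5g, l = 4.
L_z,max = lℏ = 4ℏ.
Σ m_l² = 60, so Σ(L_z)² = 60 ℏ².
For m_l = 3: cos θ = 3/√20, θ ≈ 47.87°.

L_z,max = 4ℏ; Σ(L_z)² = 60 ℏ²; θ(m_l=3) ≈ 47.87°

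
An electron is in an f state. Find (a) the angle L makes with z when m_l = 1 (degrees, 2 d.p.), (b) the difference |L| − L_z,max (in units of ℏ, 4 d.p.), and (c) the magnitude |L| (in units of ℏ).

θ(m_l=1) ≈ 73.22°; |L|−L_z,max ≈ 0.4641ℏ; |L| = 2√3 ℏ ≈ 3.464ℏ

The letter f corresponds to l = 3.
For m_l = 1: cos θ = 1/√12, θ ≈ 73.22°.
|L| − L_z,max = (2√3 − 3)ℏ ≈ 0.4641ℏ.
|L| = ℏ√(3·4) = 2√3 ℏ ≈ 3.464ℏ.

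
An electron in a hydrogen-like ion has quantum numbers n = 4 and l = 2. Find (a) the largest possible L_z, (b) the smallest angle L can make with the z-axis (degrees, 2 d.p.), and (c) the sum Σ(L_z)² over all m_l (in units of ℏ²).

L_z,max = lℏ = 2ℏ.
cos θ_min = 2/√6, so θ_min ≈ 35.26°.
Σ m_l² = 10, so Σ(L_z)² = 10 ℏ².

L_z,max = 2ℏ; θ_min ≈ 35.26°; Σ(L_z)² = 10 ℏ²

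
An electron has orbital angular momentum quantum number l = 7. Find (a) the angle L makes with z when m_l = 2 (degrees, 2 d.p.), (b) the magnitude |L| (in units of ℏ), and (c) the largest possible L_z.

θ(m_l=2) ≈ 74.50°; |L| = 2√14 ℏ ≈ 7.483ℏ; L_z,max = 7ℏ

For m_l = 2: cos θ = 2/√56, θ ≈ 74.50°.
|L| = ℏ√(7·8) = 2√14 ℏ ≈ 7.483ℏ.
L_z,max = lℏ = 7ℏ.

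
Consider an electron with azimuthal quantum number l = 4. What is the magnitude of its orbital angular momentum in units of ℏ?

|L| = ℏ√(l(l+1)) = ℏ√(4·5) = 2√5 ℏ

|L| = 2√5 ℏ ≈ 4.472ℏ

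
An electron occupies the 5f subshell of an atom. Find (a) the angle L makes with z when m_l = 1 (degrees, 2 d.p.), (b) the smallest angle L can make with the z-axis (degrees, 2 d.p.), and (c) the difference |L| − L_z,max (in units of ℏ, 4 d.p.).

θ(m_l=1) ≈ 73.22°; θ_min ≈ 30.00°; |L|−L_z,max ≈ 0.4641ℏ

For 5f, l = 3.
For m_l = 1: cos θ = 1/√12, θ ≈ 73.22°.
cos θ_min = 3/√12, so θ_min ≈ 30.00°.
|L| − L_z,max = (2√3 − 3)ℏ ≈ 0.4641ℏ.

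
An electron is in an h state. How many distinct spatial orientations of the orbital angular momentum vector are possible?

11

H corresponds to l = 5.
The number of m_l values is 2l + 1 = 2·5 + 1 = 11.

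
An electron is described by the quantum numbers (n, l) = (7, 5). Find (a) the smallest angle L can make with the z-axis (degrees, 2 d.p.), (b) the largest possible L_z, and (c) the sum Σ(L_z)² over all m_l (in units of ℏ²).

cos θ_min = 5/√30, so θ_min ≈ 24.09°.
L_z,max = lℏ = 5ℏ.
Σ m_l² = 110, so Σ(L_z)² = 110 ℏ².

θ_min ≈ 24.09°; L_z,max = 5ℏ; Σ(L_z)² = 110 ℏ²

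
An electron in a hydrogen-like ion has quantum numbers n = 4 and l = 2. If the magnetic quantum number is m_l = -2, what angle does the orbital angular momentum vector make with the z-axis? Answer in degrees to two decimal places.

|L|² = l(l+1)ℏ² = 6ℏ², so |L| = √6 ℏ.
L_z = m_l ℏ = −2ℏ.
cos θ = L_z/|L| = -2/√6, so θ ≈ 144.74°.

θ ≈ 144.74°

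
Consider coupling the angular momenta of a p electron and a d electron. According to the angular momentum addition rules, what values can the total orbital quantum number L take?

By the triangle rule, |l₁ − l₂| ≤ L ≤ l₁ + l₂.
L ∈ {1, 2, 3}.

L = 1, 2, 3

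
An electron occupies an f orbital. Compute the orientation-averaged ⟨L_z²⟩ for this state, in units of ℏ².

An f state has l = 3.
The allowed m_l values are -3, -2, -1, 0, 1, 2, 3.
⟨L_z²⟩ = ℏ²·l(l+1)/3 = 4ℏ².

⟨L_z²⟩ = 4 ℏ²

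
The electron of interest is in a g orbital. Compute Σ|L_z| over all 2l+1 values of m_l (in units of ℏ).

The letter g corresponds to l = 4.
m_l runs from −4 to 4, i.e. {-4, -3, -2, -1, 0, 1, 2, 3, 4}.
Σ|m_l| = l(l+1) = 20.

Σ|L_z| = 20 ℏ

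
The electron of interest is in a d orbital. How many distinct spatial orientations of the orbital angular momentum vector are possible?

5

D corresponds to l = 2.
The number of m_l values is 2l + 1 = 2·2 + 1 = 5.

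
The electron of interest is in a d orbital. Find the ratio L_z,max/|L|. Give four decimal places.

A d state has l = 2.
|L| = √6 ℏ ≈ 2.4495ℏ, while L_z,max = lℏ = 2ℏ.
L_z,max/|L| = 2/√6 = 0.8165.

L_z,max/|L| = 0.8165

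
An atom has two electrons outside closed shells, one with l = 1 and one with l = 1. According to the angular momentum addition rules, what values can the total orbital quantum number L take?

Angular momentum addition gives L = |l₁ − l₂|, …, l₁ + l₂.
L ∈ {0, 1, 2}.

L = 0, 1, 2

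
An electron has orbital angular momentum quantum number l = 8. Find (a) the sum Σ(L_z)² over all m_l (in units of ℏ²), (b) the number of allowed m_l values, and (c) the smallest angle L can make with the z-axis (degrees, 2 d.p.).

Σ m_l² = 408, so Σ(L_z)² = 408 ℏ².
There are 2l+1 = 17 values of m_l.
cos θ_min = 8/√72, so θ_min ≈ 19.47°.

Σ(L_z)² = 408 ℏ²; 17 values; θ_min ≈ 19.47°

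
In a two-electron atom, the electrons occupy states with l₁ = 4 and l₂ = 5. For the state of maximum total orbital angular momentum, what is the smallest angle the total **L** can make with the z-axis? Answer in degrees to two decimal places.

By the triangle rule, |l₁ − l₂| ≤ L ≤ l₁ + l₂.
So L can be 1, 2, 3, 4, 5, 6, 7, 8, 9.
The maximum is L = 9, with |L_tot| = ℏ√(9·10) = 3√10 ℏ.
The minimum angle with z is arccos(9/√90) ≈ 18.43°.

θ_min ≈ 18.43°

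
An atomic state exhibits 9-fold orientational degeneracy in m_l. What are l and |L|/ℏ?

l = 4, |L| = 2√5 ℏ ≈ 4.472ℏ

Since there are 2l+1 = 9 values of m_l, l = 4.
Then |L| = √(l(l+1)) ℏ = 2√5 ℏ.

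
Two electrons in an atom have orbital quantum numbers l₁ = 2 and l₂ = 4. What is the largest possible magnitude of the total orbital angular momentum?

L runs from |2 − 4| = 2 to 2 + 4 = 6.
L ∈ {2, 3, 4, 5, 6}.
The largest magnitude corresponds to L = 6: |L_tot| = ℏ√(6·7) = √42 ℏ.

|L_tot|_max = √42 ℏ ≈ 6.481ℏ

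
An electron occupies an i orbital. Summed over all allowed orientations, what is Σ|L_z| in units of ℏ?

The letter i corresponds to l = 6.
m_l runs from −6 to 6, i.e. {-6, -5, -4, -3, -2, -1, 0, 1, 2, 3, 4, 5, 6}.
Σ|m_l| = 2·6(6+1)/2 = 42.

Σ|L_z| = 42 ℏ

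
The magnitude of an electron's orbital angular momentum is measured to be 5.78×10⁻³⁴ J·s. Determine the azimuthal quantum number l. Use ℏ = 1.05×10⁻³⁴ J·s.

l = 5

Dividing by ℏ: |L|/ℏ ≈ 5.505.
(|L|/ℏ)² = l(l+1) ≈ 30.30 ⇒ l = 5.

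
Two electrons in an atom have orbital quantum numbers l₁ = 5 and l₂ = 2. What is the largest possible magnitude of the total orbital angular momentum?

|L_tot|_max = 2√14 ℏ ≈ 7.483ℏ

Angular momentum addition gives L = |l₁ − l₂|, …, l₁ + l₂.
Allowed values: L = 3, 4, 5, 6, 7.
The largest magnitude corresponds to L = 7: |L_tot| = ℏ√(7·8) = 2√14 ℏ.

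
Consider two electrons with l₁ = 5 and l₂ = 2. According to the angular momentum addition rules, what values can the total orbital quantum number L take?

L = 3, 4, 5, 6, 7

The total orbital quantum number L ranges from |l₁ − l₂| to l₁ + l₂ in integer steps.
L ∈ {3, 4, 5, 6, 7}.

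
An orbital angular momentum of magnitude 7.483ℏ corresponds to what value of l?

Since |L|² = l(l+1)ℏ², l(l+1) = 56.
The positive root is l = 7.

l = 7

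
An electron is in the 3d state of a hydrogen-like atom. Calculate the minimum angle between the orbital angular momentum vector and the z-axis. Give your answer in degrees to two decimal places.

3d means n = 3, l = 2.
|L|² = l(l+1)ℏ² = 6ℏ², so |L| = √6 ℏ.
The smallest angle corresponds to the largest L_z, i.e. m_l = l = 2, giving L_z = 2ℏ.
cos θ_min = 2/√6, so θ_min ≈ 35.26°.

θ_min ≈ 35.26°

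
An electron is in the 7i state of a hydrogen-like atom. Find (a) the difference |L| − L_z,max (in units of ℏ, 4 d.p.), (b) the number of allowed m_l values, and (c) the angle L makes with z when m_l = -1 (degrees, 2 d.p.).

|L|−L_z,max ≈ 0.4807ℏ; 13 values; θ(m_l=-1) ≈ 98.88°

For 7i, l = 6.
|L| − L_z,max = (√42 − 6)ℏ ≈ 0.4807ℏ.
There are 2l+1 = 13 values of m_l.
For m_l = -1: cos θ = -1/√42, θ ≈ 98.88°.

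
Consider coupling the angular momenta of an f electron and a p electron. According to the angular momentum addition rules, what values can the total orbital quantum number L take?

L = 2, 3, 4

By the triangle rule, |l₁ − l₂| ≤ L ≤ l₁ + l₂.
So L can be 2, 3, 4.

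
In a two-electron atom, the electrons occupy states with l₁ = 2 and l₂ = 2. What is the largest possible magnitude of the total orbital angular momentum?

Angular momentum addition gives L = |l₁ − l₂|, …, l₁ + l₂.
Allowed values: L = 0, 1, 2, 3, 4.
The largest magnitude corresponds to L = 4: |L_tot| = ℏ√(4·5) = 2√5 ℏ.

|L_tot|_max = 2√5 ℏ ≈ 4.472ℏ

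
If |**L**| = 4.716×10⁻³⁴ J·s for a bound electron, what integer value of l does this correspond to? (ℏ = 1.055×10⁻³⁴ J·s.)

Dividing by ℏ: |L|/ℏ ≈ 4.470.
Set l(l+1) = 19.98; the integer solution is l = 4.

l = 4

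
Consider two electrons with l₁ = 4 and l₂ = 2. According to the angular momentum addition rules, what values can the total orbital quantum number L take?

L = 2, 3, 4, 5, 6

L runs from |4 − 2| = 2 to 4 + 2 = 6.
Allowed values: L = 2, 3, 4, 5, 6.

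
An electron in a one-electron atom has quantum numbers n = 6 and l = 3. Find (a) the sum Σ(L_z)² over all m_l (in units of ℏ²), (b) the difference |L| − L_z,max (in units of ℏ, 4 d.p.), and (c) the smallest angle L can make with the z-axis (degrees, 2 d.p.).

Σ(L_z)² = 28 ℏ²; |L|−L_z,max ≈ 0.4641ℏ; θ_min ≈ 30.00°

Σ m_l² = 28, so Σ(L_z)² = 28 ℏ².
|L| − L_z,max = (2√3 − 3)ℏ ≈ 0.4641ℏ.
cos θ_min = 3/√12, so θ_min ≈ 30.00°.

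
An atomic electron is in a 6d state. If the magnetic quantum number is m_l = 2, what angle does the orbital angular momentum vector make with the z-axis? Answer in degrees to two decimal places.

For 6d, l = 2.
|L| = ℏ√(l(l+1)) = √6 ℏ.
L_z = m_l ℏ = 2ℏ.
cos θ = L_z/|L| = 2/√6, so θ ≈ 35.26°.

θ ≈ 35.26°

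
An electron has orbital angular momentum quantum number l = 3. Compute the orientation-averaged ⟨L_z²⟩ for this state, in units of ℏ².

m_l ∈ {-3, -2, -1, 0, 1, 2, 3}.
⟨L_z²⟩ = ℏ²·(Σ m_l²)/(2l+1) = ℏ²·28/7 = 4ℏ².

⟨L_z²⟩ = 4 ℏ²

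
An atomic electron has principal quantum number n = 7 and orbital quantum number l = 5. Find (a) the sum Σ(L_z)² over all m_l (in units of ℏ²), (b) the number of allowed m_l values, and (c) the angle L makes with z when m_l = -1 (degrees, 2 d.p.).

Σ(L_z)² = 110 ℏ²; 11 values; θ(m_l=-1) ≈ 100.52°

Σ m_l² = 110, so Σ(L_z)² = 110 ℏ².
There are 2l+1 = 11 values of m_l.
For m_l = -1: cos θ = -1/√30, θ ≈ 100.52°.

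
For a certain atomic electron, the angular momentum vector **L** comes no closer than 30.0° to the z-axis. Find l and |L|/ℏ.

l = 3, |L| = 2√3 ℏ ≈ 3.464ℏ

cos θ_min = l/√(l(l+1)) = √(l/(l+1)), so l/(l+1) = cos²(30.0°) = 0.7500.
Solving: l = 3.
Then |L| = ℏ√(3·4) = 2√3 ℏ.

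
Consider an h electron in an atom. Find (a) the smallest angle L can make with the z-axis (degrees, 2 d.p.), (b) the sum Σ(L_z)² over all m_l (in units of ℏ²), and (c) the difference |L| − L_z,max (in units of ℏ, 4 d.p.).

An h state has l = 5.
cos θ_min = 5/√30, so θ_min ≈ 24.09°.
Σ m_l² = 110, so Σ(L_z)² = 110 ℏ².
|L| − L_z,max = (√30 − 5)ℏ ≈ 0.4772ℏ.

θ_min ≈ 24.09°; Σ(L_z)² = 110 ℏ²; |L|−L_z,max ≈ 0.4772ℏ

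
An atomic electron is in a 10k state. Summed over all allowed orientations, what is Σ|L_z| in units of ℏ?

Σ|L_z| = 56 ℏ

For 10k, l = 7.
m_l ∈ {-7, -6, -5, -4, -3, -2, -1, 0, 1, 2, 3, 4, 5, 6, 7}.
Σ|m_l| = l(l+1) = 56.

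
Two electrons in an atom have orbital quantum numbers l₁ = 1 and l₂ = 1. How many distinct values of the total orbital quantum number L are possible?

The total orbital quantum number L ranges from |l₁ − l₂| to l₁ + l₂ in integer steps.
L ∈ {0, 1, 2}.
That is 3 values.

3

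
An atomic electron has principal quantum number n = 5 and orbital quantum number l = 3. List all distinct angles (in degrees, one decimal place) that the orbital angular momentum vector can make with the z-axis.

θ ∈ {30.0°, 54.7°, 73.2°, 90.0°, 106.8°, 125.3°, 150.0°}

|L|² = l(l+1)ℏ² = 12ℏ², so |L| = 2√3 ℏ.
cos θ = m_l/√12 for each m_l ∈ {-3, -2, -1, 0, 1, 2, 3}.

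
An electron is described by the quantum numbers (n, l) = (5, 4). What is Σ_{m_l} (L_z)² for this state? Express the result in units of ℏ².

m_l runs from −4 to 4, i.e. {-4, -3, -2, -1, 0, 1, 2, 3, 4}.
Σ m_l² = l(l+1)(2l+1)/3 = 4·5·9/3 = 60.

Σ(L_z)² = 60 ℏ²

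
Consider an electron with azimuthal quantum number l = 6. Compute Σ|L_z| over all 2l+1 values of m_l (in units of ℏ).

m_l ∈ {-6, -5, -4, -3, -2, -1, 0, 1, 2, 3, 4, 5, 6}.
Σ|m_l| = l(l+1) = 42.

Σ|L_z| = 42 ℏ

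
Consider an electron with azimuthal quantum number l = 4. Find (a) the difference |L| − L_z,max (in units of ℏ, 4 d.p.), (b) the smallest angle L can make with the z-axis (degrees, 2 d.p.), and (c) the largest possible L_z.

|L| − L_z,max = (2√5 − 4)ℏ ≈ 0.4721ℏ.
cos θ_min = 4/√20, so θ_min ≈ 26.57°.
L_z,max = lℏ = 4ℏ.

|L|−L_z,max ≈ 0.4721ℏ; θ_min ≈ 26.57°; L_z,max = 4ℏ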